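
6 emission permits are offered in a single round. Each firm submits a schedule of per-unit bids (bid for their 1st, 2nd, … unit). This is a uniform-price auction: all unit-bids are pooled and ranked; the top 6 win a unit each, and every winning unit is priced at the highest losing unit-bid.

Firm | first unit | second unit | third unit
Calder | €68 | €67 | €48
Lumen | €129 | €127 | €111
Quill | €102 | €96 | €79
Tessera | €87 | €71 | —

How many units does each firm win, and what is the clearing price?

Pooled unit-bids ranked (top 6): 129 (Lumen-1), 127 (Lumen-2), 111 (Lumen-3), 102 (Quill-1), 96 (Quill-2), 87 (Tessera-1)
The (k+1)-th unit-bid is €79.
Allocation: Lumen 3, Quill 2, Tessera 1.

Lumen 3, Quill 2, Tessera 1; clearing price €79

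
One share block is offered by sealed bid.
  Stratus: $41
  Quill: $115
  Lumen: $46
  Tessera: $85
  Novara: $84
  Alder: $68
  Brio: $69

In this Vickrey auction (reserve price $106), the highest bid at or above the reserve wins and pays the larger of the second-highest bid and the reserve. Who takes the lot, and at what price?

Bids ranked: 115 (Quill) > 85 (Tessera) > 84 (Novara) > 69 (Brio) > 68 (Alder) > 46 (Lumen) > …
Highest eligible bid: Quill at $115.
max(second-highest $85, reserve $106) = $106.

Quill pays $106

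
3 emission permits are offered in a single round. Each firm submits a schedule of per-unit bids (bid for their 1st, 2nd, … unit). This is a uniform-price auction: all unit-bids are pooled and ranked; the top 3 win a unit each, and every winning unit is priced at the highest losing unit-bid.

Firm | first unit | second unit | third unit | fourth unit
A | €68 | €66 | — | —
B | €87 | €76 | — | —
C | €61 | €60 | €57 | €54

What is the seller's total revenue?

All unit-bids, highest first — top 3: 87 (B-1), 76 (B-2), 68 (A-1)
First bid not allocated: €66.
Allocation: A 1, B 2. Every unit priced at €66.
Revenue = 3 × 66 = €198.

Total revenue: €198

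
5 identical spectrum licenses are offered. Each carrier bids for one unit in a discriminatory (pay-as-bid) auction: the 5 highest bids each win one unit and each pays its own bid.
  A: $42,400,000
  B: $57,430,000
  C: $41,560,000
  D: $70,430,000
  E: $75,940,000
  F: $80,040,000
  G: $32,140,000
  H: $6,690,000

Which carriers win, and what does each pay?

F $80,040,000, E $75,940,000, D $70,430,000, B $57,430,000, A $42,400,000

Sorting: 80,040,000 (F), 75,940,000 (E), 70,430,000 (D), 57,430,000 (B), 42,400,000 (A), 41,560,000 (C), 32,140,000 (G), …
Winners (5 units): F, E, D, B, A.
Each winner pays its own bid: F $80,040,000, E $75,940,000, D $70,430,000, B $57,430,000, A $42,400,000.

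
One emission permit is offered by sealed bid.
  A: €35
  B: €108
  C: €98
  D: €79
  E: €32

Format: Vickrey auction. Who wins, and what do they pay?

Vickrey auction: the highest bidder wins and pays the second-highest bid.
Bids in order: 108 (B) > 98 (C) > 79 (D) > 35 (A) > 32 (E)
B is highest; pays the second-highest bid, €98.

B pays €98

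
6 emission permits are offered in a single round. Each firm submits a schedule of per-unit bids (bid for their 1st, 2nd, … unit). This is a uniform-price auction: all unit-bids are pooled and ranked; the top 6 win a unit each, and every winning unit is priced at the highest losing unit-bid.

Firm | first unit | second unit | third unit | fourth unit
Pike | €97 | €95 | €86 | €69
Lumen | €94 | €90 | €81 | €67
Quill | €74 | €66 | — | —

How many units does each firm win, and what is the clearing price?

Lumen 3, Pike 3; clearing price €74

Merging the schedules and taking the best 6: 97 (Pike-1), 95 (Pike-2), 94 (Lumen-1), 90 (Lumen-2), 86 (Pike-3), 81 (Lumen-3)
The (k+1)-th unit-bid is €74.
Allocation: Lumen 3, Pike 3.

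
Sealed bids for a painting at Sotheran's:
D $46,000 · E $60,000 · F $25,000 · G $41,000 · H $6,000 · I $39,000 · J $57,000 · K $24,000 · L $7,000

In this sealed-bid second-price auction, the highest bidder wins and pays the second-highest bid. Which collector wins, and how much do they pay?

Bids ranked: 60,000 (E) > 57,000 (J) > 46,000 (D) > 41,000 (G) > 39,000 (I) > 25,000 (F) > …
Second-price: E pays J's bid of $57,000.

E pays $57,000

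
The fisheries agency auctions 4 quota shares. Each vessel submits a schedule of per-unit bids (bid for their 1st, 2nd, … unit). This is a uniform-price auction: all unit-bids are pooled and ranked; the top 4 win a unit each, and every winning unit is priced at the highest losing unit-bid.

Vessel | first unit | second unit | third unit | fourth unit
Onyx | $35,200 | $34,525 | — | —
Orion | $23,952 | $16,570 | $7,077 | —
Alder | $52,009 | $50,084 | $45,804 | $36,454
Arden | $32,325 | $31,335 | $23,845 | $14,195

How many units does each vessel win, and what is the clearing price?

Merging the schedules and taking the best 4: 52,009 (Alder-1), 50,084 (Alder-2), 45,804 (Alder-3), 36,454 (Alder-4)
Highest rejected unit-bid = $35,200.
Allocation: Alder 4.

Alder 4; clearing price $35,200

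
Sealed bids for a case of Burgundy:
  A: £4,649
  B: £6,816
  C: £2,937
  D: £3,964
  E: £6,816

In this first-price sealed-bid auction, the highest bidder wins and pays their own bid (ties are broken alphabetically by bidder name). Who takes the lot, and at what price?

Sorting bids: 6,816 (B) > 6,816 (E) > 4,649 (A) > 3,964 (D) > 2,937 (C)
B and E tie at £6,816; tie-break gives it to B.
B has the highest bid and pays exactly that: £6,816.

B pays £6,816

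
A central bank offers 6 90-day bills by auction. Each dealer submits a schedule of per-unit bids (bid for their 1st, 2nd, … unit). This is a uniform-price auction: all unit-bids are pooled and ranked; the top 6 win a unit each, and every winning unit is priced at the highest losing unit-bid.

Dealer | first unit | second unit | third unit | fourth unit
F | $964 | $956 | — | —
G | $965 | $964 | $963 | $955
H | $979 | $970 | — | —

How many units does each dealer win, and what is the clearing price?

Pooled unit-bids ranked (top 6): 979 (H-1), 970 (H-2), 965 (G-1), 964 (F-1), 964 (G-2), 963 (G-3)
The (k+1)-th unit-bid is $956.
Allocation: F 1, G 3, H 2.

F 1, G 3, H 2; clearing price $956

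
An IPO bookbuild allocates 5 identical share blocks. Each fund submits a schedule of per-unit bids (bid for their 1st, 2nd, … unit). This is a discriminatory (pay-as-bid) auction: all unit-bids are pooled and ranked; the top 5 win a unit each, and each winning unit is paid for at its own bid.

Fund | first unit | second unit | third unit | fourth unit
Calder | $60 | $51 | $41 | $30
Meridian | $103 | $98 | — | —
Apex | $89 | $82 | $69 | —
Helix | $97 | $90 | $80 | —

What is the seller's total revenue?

Merging the schedules and taking the best 5: 103 (Meridian-1), 98 (Meridian-2), 97 (Helix-1), 90 (Helix-2), 89 (Apex-1)
Next rejected bid: $82 (not a price — pay-as-bid).
Each winning unit pays its own bid.
Revenue = 103 + 98 + 97 + 90 + 89 = $477.

Total revenue: $477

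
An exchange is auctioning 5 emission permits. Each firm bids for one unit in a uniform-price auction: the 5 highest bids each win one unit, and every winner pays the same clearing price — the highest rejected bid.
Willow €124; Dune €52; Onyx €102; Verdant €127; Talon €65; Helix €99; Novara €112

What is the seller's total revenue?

Ordering the bids: 127 (Verdant), 124 (Willow), 112 (Novara), 102 (Onyx), 99 (Helix), 65 (Talon), 52 (Dune)
Winners (5 units): Verdant, Willow, Novara, Onyx, Helix.
Clearing price = highest rejected bid = €65.
Total revenue = 5 × €65 = €325.

Total revenue: €325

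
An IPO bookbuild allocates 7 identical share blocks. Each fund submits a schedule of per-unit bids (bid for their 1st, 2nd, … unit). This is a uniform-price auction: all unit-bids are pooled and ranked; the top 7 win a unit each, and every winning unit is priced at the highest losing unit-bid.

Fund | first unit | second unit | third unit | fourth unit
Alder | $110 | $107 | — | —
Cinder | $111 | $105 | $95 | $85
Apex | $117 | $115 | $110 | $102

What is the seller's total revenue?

Total revenue: $714

All unit-bids, highest first — top 7: 117 (Apex-1), 115 (Apex-2), 111 (Cinder-1), 110 (Alder-1), 110 (Apex-3), 107 (Alder-2), 105 (Cinder-2)
Highest rejected unit-bid = $102.
Allocation: Alder 2, Apex 3, Cinder 2. Every unit priced at $102.
Revenue = 7 × 102 = $714.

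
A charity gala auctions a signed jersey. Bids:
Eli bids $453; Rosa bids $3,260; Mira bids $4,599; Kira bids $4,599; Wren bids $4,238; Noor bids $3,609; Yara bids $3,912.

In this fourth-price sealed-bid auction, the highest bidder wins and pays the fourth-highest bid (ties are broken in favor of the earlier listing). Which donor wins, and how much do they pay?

Mira pays $3,912

Fourth-price sealed-bid auction: the highest bidder wins and pays the fourth-highest bid.
Bids in order: 4,599 (Mira) > 4,599 (Kira) > 4,238 (Wren) > 3,912 (Yara) > 3,609 (Noor) > 3,260 (Rosa) > …
Mira and Kira tie at $4,599; tie-break gives it to Mira.
Mira is highest; pays the fourth-highest bid, $3,912.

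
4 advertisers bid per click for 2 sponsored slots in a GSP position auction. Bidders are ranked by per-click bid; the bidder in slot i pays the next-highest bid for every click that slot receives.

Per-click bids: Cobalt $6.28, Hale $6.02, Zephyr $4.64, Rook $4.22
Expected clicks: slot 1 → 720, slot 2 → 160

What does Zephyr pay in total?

Per-click bids in order: $6.28 (Cobalt) > $6.02 (Hale) > $4.64 (Zephyr) > …
Zephyr ranks below slot 2 → no slot, pays nothing.

Zephyr pays $0.00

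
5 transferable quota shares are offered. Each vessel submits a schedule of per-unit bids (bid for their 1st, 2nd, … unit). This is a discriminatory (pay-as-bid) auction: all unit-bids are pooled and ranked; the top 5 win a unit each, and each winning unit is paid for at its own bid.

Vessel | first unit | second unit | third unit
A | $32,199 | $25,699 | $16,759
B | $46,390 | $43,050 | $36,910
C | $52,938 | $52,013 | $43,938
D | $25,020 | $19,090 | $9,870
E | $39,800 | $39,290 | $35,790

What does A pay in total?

A pays $0

Merging the schedules and taking the best 5: 52,938 (C-1), 52,013 (C-2), 46,390 (B-1), 43,938 (C-3), 43,050 (B-2)
Next rejected bid: $39,800 (not a price — pay-as-bid).
A wins no units.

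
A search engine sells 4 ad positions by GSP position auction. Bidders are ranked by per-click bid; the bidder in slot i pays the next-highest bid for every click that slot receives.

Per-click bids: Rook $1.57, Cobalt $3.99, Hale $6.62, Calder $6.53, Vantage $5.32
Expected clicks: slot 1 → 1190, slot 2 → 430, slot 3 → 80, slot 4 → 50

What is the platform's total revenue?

Sorting advertisers: $6.62 (Hale) > $6.53 (Calder) > $5.32 (Vantage) > $3.99 (Cobalt) > $1.57 (Rook)
Slot 1: Hale pays $6.53 × 1190 = $7770.70
Slot 2: Calder pays $5.32 × 430 = $2287.60
Slot 3: Vantage pays $3.99 × 80 = $319.20
Slot 4: Cobalt pays $1.57 × 50 = $78.50
Total = $10456.00

Total revenue: $10456.00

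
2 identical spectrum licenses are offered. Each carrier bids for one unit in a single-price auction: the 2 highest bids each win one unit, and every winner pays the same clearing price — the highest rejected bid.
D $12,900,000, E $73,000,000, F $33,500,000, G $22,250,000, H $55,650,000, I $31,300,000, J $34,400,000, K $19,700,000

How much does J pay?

J pays $0

Ordering the bids: 73,000,000 (E), 55,650,000 (H), 34,400,000 (J), 33,500,000 (F), …
Winners (2 units): E, H.
Clearing price = highest rejected bid = $34,400,000.
J does not win → pays $0.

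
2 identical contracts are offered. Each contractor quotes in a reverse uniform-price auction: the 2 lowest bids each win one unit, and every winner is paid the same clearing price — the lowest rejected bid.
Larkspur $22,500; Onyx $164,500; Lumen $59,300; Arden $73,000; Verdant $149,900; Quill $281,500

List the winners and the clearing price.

Bids ranked low→high: 22,500 (Larkspur), 59,300 (Lumen), 73,000 (Arden), 149,900 (Verdant), …
Winners (2 units): Larkspur, Lumen.
First losing bid is Arden's $73,000, which sets the uniform price.

Larkspur, Lumen; each is paid $73,000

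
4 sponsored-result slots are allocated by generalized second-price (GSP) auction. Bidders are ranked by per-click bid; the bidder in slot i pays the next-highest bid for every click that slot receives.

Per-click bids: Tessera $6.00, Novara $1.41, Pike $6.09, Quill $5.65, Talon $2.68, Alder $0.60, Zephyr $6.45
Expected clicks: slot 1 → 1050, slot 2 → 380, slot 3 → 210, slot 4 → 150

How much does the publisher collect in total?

Sorting advertisers: $6.45 (Zephyr) > $6.09 (Pike) > $6.00 (Tessera) > $5.65 (Quill) > $2.68 (Talon) > …
Slot 1: Zephyr pays $6.09 × 1050 = $6394.50
Slot 2: Pike pays $6.00 × 380 = $2280.00
Slot 3: Tessera pays $5.65 × 210 = $1186.50
Slot 4: Quill pays $2.68 × 150 = $402.00
Total = $10263.00

Total revenue: $10263.00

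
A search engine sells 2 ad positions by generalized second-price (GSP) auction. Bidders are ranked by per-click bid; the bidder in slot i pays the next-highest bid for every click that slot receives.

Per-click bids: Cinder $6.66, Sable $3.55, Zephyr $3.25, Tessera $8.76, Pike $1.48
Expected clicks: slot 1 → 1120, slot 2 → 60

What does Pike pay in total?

Per-click bids in order: $8.76 (Tessera) > $6.66 (Cinder) > $3.55 (Sable) > …
Pike ranks below slot 2 → no slot, pays nothing.

Pike pays $0.00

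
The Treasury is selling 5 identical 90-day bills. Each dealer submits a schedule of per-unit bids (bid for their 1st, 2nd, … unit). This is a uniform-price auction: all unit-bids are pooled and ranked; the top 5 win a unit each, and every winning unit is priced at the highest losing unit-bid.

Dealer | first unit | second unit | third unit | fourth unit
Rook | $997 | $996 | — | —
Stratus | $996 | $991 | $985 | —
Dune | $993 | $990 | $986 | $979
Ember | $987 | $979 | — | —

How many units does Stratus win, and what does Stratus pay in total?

Merging the schedules and taking the best 5: 997 (Rook-1), 996 (Rook-2), 996 (Stratus-1), 993 (Dune-1), 991 (Stratus-2)
Highest rejected unit-bid = $990.
Stratus wins 2 unit(s) at $990 each.

Stratus: 2 units, pays $1,980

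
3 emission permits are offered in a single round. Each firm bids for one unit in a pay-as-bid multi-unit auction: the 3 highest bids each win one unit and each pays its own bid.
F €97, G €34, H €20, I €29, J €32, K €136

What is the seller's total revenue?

Sorting: 136 (K), 97 (F), 34 (G), 32 (J), 29 (I), …
Winners (3 units): K, F, G.
Total revenue = 136 + 97 + 34 = €267.

Total revenue: €267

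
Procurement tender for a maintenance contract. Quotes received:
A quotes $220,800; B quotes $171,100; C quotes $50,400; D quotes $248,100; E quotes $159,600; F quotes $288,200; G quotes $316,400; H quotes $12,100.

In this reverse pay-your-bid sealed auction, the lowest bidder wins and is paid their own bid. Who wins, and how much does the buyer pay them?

Bids ranked: 12,100 (H) < 50,400 (C) < 159,600 (E) < 171,100 (B) < 220,800 (A) < 248,100 (D) < …
First-price: H is paid what they bid, $12,100.

H is paid $12,100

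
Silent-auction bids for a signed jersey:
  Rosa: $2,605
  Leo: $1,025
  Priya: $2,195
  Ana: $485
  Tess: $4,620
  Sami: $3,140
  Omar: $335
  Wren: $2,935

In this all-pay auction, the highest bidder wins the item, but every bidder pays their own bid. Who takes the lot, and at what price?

Sorting bids: 4,620 (Tess) > 3,140 (Sami) > 2,935 (Wren) > 2,605 (Rosa) > 2,195 (Priya) > 1,025 (Leo) > …
Tess wins with the top bid; all bids are sunk regardless.

Tess pays $4,620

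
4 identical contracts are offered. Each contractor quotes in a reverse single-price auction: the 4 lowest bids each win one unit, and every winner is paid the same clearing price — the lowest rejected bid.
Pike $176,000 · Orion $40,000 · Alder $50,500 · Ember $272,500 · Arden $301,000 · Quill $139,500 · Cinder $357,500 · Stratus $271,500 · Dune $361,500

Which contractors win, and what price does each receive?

Ordering the bids: 40,000 (Orion), 50,500 (Alder), 139,500 (Quill), 176,000 (Pike), 271,500 (Stratus), 272,500 (Ember), …
The 4 lowest are Orion, Alder, Quill, Pike.
Lowest unsuccessful bid: $271,500 → clearing price.

Orion, Alder, Quill, Pike; each is paid $271,500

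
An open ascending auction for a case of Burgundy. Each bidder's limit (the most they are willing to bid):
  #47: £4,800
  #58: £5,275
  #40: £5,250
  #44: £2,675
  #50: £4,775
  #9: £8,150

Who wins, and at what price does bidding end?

Rule: the price rises until one bidder remains; the winner pays the price at which the last rival dropped out.
Limits ranked: 8,150 (#9) > 5,275 (#58) > 5,250 (#40) > 4,800 (#47) > 4,775 (#50) > 2,675 (#44)
Bidding ends when #58 exits at £5,275; #9 takes it.

#9 wins at £5,275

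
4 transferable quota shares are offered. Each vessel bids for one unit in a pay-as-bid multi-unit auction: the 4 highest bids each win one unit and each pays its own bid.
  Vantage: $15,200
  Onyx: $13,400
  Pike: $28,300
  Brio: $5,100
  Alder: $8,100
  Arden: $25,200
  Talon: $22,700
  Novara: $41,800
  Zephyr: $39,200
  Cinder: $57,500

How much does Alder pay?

Alder pays $0

Bids ranked high→low: 57,500 (Cinder), 41,800 (Novara), 39,200 (Zephyr), 28,300 (Pike), 25,200 (Arden), 22,700 (Talon), …
Top 4: Cinder, Novara, Zephyr, Pike.
Alder does not win → $0.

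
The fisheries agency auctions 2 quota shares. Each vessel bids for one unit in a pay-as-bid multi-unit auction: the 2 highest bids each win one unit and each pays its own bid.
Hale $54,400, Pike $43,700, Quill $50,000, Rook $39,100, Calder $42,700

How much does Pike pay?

Sorting: 54,400 (Hale), 50,000 (Quill), 43,700 (Pike), 42,700 (Calder), …
Winners (2 units): Hale, Quill.
Pike does not win → $0.

Pike pays $0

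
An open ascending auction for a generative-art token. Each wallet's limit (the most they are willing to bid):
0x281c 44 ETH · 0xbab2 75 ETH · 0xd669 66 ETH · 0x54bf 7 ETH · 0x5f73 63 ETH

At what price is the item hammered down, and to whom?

0xbab2 wins at 66 ETH

Open ascending-bid auction: the price rises until one bidder remains; the winner pays the price at which the last rival dropped out.
Limits in order: 75 (0xbab2) > 66 (0xd669) > 63 (0x5f73) > 44 (0x281c) > 7 (0x54bf)
Bidding ends when 0xd669 exits at 66 ETH; 0xbab2 takes it.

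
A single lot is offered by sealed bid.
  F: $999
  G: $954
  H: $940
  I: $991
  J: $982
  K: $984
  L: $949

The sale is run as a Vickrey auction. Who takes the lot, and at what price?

F pays $991

Vickrey auction: the highest bidder wins and pays the second-highest bid.
Bids ranked: 999 (F) > 991 (I) > 984 (K) > 982 (J) > 954 (G) > 949 (L) > …
F is highest; pays the second-highest bid, $991.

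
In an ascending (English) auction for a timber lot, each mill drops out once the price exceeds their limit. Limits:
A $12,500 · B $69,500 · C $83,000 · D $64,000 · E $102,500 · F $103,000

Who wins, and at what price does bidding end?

Limits ranked: 103,000 (F) > 102,500 (E) > 83,000 (C) > 69,500 (B) > 64,000 (D) > 12,500 (A)
Once the price passes $102,500, only F is left; the hammer falls at E's limit of $102,500.

F wins at $102,500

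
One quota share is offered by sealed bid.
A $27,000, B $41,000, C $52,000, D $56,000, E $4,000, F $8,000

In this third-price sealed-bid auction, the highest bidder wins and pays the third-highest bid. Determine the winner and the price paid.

D pays $41,000

Bids in order: 56,000 (D) > 52,000 (C) > 41,000 (B) > 27,000 (A) > 8,000 (F) > 4,000 (E)
D is highest; pays the third-highest bid, $41,000.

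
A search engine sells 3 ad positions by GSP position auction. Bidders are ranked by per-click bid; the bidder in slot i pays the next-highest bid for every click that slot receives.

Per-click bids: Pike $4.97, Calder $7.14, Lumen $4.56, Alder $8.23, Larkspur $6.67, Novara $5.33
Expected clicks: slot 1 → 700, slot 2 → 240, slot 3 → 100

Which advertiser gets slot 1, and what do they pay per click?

Ranked by bid: $8.23 (Alder) > $7.14 (Calder) > $6.67 (Larkspur) > $5.33 (Novara) > …
Slot 1 goes to the first-ranked bidder, Alder, who pays the next bid down: $7.14/click.

Alder; $7.14 per click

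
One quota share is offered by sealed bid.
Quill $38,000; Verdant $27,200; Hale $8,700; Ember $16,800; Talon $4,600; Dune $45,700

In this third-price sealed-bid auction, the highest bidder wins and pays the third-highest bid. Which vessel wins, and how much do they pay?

Bids ranked: 45,700 (Dune) > 38,000 (Quill) > 27,200 (Verdant) > 16,800 (Ember) > 8,700 (Hale) > 4,600 (Talon)
Dune is highest; pays the third-highest bid, $27,200.

Dune pays $27,200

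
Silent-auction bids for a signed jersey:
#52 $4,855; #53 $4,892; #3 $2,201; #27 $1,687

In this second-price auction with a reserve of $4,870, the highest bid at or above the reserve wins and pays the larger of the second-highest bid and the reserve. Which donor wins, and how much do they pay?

#53 pays $4,870

Sorting bids: 4,892 (#53) > 4,855 (#52) > 2,201 (#3) > 1,687 (#27)
Highest eligible bid: #53 at $4,892.
max(second-highest $4,855, reserve $4,870) = $4,870.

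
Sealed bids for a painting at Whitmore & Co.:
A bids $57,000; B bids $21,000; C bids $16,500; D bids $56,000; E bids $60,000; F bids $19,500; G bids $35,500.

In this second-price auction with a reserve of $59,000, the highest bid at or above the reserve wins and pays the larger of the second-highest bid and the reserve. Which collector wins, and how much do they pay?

E pays $59,000

Rule: the highest bid at or above the reserve wins and pays the larger of the second-highest bid and the reserve.
Sorting bids: 60,000 (E) > 57,000 (A) > 56,000 (D) > 35,500 (G) > 21,000 (B) > 19,500 (F) > …
Highest eligible bid: E at $60,000.
max(second-highest $57,000, reserve $59,000) = $59,000.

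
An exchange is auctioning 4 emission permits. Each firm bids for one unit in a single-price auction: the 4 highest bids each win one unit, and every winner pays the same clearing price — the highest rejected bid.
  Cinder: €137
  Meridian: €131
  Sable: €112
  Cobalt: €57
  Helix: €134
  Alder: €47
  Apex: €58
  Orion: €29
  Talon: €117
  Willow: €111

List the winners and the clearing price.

Cinder, Helix, Meridian, Talon; each pays €112

Bids ranked high→low: 137 (Cinder), 134 (Helix), 131 (Meridian), 117 (Talon), 112 (Sable), 111 (Willow), …
Winners (4 units): Cinder, Helix, Meridian, Talon.
Highest unsuccessful bid: €112 → clearing price.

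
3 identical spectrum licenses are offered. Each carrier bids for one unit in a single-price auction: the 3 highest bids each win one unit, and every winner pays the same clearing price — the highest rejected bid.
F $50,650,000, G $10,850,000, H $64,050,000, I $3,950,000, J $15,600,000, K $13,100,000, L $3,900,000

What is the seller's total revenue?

Ordering the bids: 64,050,000 (H), 50,650,000 (F), 15,600,000 (J), 13,100,000 (K), 10,850,000 (G), …
Winners (3 units): H, F, J.
First losing bid is K's $13,100,000, which sets the uniform price.
Total revenue = 3 × $13,100,000 = $39,300,000.

Total revenue: $39,300,000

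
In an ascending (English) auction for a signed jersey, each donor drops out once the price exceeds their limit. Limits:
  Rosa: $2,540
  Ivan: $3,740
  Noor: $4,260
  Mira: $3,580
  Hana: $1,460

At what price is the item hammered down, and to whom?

Open ascending-bid auction: the price rises until one bidder remains; the winner pays the price at which the last rival dropped out.
Sorting limits: 4,260 (Noor) > 3,740 (Ivan) > 3,580 (Mira) > 2,540 (Rosa) > 1,460 (Hana)
Ivan is the last rival to drop out, at $3,740; Noor remains and wins at that price.

Noor wins at $3,740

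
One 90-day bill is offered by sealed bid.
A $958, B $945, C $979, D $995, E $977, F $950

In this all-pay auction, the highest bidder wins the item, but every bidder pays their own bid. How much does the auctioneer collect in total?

Total revenue: $5,804

Sorting bids: 995 (D) > 979 (C) > 977 (E) > 958 (A) > 950 (F) > 945 (B)
D wins with the top bid; all bids are sunk regardless.
Every bidder forfeits their bid regardless of winning.
Revenue = 958 + 945 + 979 + 995 + 977 + 950 = $5,804.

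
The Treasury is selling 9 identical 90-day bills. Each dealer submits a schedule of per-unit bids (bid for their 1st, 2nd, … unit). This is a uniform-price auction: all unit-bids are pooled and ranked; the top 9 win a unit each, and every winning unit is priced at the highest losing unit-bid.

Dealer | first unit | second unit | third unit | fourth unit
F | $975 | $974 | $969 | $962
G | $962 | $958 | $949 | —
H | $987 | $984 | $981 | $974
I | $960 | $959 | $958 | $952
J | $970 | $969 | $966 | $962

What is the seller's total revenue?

Total revenue: $8,694

All unit-bids, highest first — top 9: 987 (H-1), 984 (H-2), 981 (H-3), 975 (F-1), 974 (F-2), 974 (H-4), 970 (J-1), 969 (F-3), 969 (J-2)
The (k+1)-th unit-bid is $966.
Allocation: F 3, H 4, J 2. Every unit priced at $966.
Revenue = 9 × 966 = $8,694.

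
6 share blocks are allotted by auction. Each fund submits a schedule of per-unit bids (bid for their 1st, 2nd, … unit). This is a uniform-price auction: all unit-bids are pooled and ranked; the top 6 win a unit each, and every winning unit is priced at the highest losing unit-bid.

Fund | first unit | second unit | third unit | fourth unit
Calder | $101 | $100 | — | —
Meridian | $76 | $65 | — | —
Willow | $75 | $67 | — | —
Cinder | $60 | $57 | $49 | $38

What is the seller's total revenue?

Total revenue: $360

Pooled unit-bids ranked (top 6): 101 (Calder-1), 100 (Calder-2), 76 (Meridian-1), 75 (Willow-1), 67 (Willow-2), 65 (Meridian-2)
Highest rejected unit-bid = $60.
Allocation: Calder 2, Meridian 2, Willow 2. Every unit priced at $60.
Revenue = 6 × 60 = $360.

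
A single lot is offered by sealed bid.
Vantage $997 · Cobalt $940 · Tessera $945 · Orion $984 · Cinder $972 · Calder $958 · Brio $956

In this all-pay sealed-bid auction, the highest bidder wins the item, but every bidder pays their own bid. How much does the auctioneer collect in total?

Bids ranked: 997 (Vantage) > 984 (Orion) > 972 (Cinder) > 958 (Calder) > 956 (Brio) > 945 (Tessera) > …
Every bidder forfeits their bid regardless of winning.
Revenue = 997 + 940 + 945 + 984 + 972 + 958 + 956 = $6,752.

Total revenue: $6,752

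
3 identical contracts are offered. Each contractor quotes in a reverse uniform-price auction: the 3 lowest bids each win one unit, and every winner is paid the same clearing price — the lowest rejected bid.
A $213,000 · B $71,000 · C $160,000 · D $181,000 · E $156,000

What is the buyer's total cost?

Bids ranked low→high: 71,000 (B), 156,000 (E), 160,000 (C), 181,000 (D), 213,000 (A)
Lowest 3: B, E, C.
Clearing price = lowest rejected bid = $181,000.
Total cost = 3 × $181,000 = $543,000.

Total cost: $543,000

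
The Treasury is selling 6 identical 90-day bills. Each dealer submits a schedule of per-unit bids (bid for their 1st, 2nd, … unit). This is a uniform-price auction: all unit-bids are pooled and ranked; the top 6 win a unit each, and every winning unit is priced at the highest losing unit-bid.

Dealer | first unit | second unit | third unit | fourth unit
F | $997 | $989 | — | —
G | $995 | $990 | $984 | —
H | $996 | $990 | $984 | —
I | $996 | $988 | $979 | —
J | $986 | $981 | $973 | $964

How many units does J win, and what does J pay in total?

Pooled unit-bids ranked (top 6): 997 (F-1), 996 (H-1), 996 (I-1), 995 (G-1), 990 (G-2), 990 (H-2)
First bid not allocated: $989.
J wins 0 unit(s) at $989 each.

J: 0 units, pays $0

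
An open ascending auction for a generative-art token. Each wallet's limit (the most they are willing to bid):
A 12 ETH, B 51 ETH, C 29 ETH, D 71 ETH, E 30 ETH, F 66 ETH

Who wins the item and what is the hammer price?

D wins at 66 ETH

Sorting limits: 71 (D) > 66 (F) > 51 (B) > 30 (E) > 29 (C) > 12 (A)
F is the last rival to drop out, at 66 ETH; D remains and wins at that price.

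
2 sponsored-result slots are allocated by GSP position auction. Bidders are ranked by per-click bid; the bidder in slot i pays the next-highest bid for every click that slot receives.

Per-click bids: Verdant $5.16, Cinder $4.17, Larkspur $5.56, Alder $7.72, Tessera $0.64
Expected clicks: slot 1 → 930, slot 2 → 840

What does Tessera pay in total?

Ranked by bid: $7.72 (Alder) > $5.56 (Larkspur) > $5.16 (Verdant) > …
Tessera ranks below slot 2 → no slot, pays nothing.

Tessera pays $0.00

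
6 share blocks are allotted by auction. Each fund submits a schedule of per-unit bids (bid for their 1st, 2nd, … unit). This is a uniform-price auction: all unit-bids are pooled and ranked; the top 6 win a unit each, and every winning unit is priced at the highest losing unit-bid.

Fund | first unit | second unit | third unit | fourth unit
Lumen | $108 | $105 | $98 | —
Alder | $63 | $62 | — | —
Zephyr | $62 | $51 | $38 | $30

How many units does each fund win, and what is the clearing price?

Alder 2, Lumen 3, Zephyr 1; clearing price $51

Merging the schedules and taking the best 6: 108 (Lumen-1), 105 (Lumen-2), 98 (Lumen-3), 63 (Alder-1), 62 (Alder-2), 62 (Zephyr-1)
Highest rejected unit-bid = $51.
Allocation: Alder 2, Lumen 3, Zephyr 1.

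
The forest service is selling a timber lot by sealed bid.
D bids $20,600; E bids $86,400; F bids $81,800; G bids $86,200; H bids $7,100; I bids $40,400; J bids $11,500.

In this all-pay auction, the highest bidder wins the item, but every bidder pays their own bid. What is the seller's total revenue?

Bids ranked: 86,400 (E) > 86,200 (G) > 81,800 (F) > 40,400 (I) > 20,600 (D) > 11,500 (J) > …
Every bidder forfeits their bid regardless of winning.
Revenue = 20,600 + 86,400 + 81,800 + 86,200 + 7,100 + 40,400 + 11,500 = $334,000.

Total revenue: $334,000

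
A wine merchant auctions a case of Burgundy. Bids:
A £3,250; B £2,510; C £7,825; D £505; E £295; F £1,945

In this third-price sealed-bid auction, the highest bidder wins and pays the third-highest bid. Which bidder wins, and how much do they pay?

Sorting bids: 7,825 (C) > 3,250 (A) > 2,510 (B) > 1,945 (F) > 505 (D) > 295 (E)
C is highest; pays the third-highest bid, £2,510.

C pays £2,510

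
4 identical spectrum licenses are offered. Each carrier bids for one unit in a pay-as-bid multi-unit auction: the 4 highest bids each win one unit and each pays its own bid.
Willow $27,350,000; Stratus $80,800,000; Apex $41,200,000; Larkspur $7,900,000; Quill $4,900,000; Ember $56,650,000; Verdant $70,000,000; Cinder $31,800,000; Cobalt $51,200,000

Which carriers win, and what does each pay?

Stratus $80,800,000, Verdant $70,000,000, Ember $56,650,000, Cobalt $51,200,000

Ordering the bids: 80,800,000 (Stratus), 70,000,000 (Verdant), 56,650,000 (Ember), 51,200,000 (Cobalt), 41,200,000 (Apex), 31,800,000 (Cinder), …
The 4 highest are Stratus, Verdant, Ember, Cobalt.
Each winner pays its own bid: Stratus $80,800,000, Verdant $70,000,000, Ember $56,650,000, Cobalt $51,200,000.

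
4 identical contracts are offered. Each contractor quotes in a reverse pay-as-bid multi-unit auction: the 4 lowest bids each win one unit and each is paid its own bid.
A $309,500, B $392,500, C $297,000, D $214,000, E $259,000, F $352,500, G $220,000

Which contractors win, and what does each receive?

Ordering the bids: 214,000 (D), 220,000 (G), 259,000 (E), 297,000 (C), 309,500 (A), 352,500 (F), …
The 4 lowest are D, G, E, C.
Each winner is paid its own bid: D $214,000, G $220,000, E $259,000, C $297,000.

D $214,000, G $220,000, E $259,000, C $297,000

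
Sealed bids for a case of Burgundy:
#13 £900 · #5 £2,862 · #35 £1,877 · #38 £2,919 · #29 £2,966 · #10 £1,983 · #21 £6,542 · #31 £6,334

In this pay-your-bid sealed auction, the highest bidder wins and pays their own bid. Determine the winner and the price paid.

#21 pays £6,542

Bids ranked: 6,542 (#21) > 6,334 (#31) > 2,966 (#29) > 2,919 (#38) > 2,862 (#5) > 1,983 (#10) > …
First-price: #21 pays what they bid, £6,542.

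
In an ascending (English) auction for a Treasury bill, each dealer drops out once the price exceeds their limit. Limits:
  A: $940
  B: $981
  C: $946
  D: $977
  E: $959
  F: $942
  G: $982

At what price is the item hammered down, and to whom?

Rule: the price rises until one bidder remains; the winner pays the price at which the last rival dropped out.
Limits in order: 982 (G) > 981 (B) > 977 (D) > 959 (E) > 946 (C) > 942 (F) > …
Once the price passes $981, only G is left; the hammer falls at B's limit of $981.

G wins at $981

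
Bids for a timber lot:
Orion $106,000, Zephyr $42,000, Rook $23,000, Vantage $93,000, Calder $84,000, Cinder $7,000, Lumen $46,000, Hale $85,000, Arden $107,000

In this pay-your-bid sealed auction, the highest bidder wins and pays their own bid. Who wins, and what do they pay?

Arden pays $107,000

Pay-your-bid sealed auction: the highest bidder wins and pays their own bid.
Bids ranked: 107,000 (Arden) > 106,000 (Orion) > 93,000 (Vantage) > 85,000 (Hale) > 84,000 (Calder) > 46,000 (Lumen) > …
Arden is highest → pays own bid, $107,000.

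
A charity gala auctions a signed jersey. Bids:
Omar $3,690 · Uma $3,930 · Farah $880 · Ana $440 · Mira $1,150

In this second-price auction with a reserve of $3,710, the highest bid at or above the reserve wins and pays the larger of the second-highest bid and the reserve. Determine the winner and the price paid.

Rule: the highest bid at or above the reserve wins and pays the larger of the second-highest bid and the reserve.
Sorting bids: 3,930 (Uma) > 3,690 (Omar) > 1,150 (Mira) > 880 (Farah) > 440 (Ana)
Highest eligible bid: Uma at $3,930.
max(second-highest $3,690, reserve $3,710) = $3,710.

Uma pays $3,710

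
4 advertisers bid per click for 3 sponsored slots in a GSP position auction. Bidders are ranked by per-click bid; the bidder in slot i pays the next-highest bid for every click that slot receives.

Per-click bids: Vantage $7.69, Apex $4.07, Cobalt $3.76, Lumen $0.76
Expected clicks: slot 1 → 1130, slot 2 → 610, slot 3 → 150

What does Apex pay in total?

Apex pays $2293.60

Sorting advertisers: $7.69 (Vantage) > $4.07 (Apex) > $3.76 (Cobalt) > $0.76 (Lumen)
Apex holds slot 2 → pays next bid $3.76 × 610 clicks = $2293.60.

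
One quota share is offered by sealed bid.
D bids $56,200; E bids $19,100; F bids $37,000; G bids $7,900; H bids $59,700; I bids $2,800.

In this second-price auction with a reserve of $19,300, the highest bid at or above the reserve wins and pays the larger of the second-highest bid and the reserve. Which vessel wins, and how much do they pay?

Bids ranked: 59,700 (H) > 56,200 (D) > 37,000 (F) > 19,100 (E) > 7,900 (G) > 2,800 (I)
Highest eligible bid: H at $59,700.
max(second-highest $56,200, reserve $19,300) = $56,200; the reserve does not bind.

H pays $56,200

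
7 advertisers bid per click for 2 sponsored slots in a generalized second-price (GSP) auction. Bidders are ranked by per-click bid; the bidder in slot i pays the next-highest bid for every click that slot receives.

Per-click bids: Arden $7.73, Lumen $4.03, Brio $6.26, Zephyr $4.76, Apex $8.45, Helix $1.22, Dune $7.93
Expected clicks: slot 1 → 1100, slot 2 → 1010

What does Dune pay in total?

Dune pays $7807.30

Sorting advertisers: $8.45 (Apex) > $7.93 (Dune) > $7.73 (Arden) > …
Dune holds slot 2 → pays next bid $7.73 × 1010 clicks = $7807.30.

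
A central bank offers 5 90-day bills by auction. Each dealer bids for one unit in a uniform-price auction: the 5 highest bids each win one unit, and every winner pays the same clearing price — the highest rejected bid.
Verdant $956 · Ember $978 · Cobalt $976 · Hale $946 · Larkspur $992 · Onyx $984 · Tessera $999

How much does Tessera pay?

Sorting: 999 (Tessera), 992 (Larkspur), 984 (Onyx), 978 (Ember), 976 (Cobalt), 956 (Verdant), 946 (Hale)
The 5 highest are Tessera, Larkspur, Onyx, Ember, Cobalt.
Clearing price = highest rejected bid = $956.
Tessera wins → pays $956.

Tessera pays $956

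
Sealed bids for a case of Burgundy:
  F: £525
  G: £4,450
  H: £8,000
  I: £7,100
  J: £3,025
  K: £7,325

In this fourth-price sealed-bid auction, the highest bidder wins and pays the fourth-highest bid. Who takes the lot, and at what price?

H pays £4,450

Rule: the highest bidder wins and pays the fourth-highest bid.
Sorting bids: 8,000 (H) > 7,325 (K) > 7,100 (I) > 4,450 (G) > 3,025 (J) > 525 (F)
H wins; payment is bid #4 in the ranking = £4,450.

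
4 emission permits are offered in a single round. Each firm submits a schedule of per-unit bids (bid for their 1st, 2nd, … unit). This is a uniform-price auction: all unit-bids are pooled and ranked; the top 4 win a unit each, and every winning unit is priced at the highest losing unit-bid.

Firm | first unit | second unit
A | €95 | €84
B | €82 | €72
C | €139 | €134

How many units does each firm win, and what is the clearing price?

A 2, C 2; clearing price €82

Pooled unit-bids ranked (top 4): 139 (C-1), 134 (C-2), 95 (A-1), 84 (A-2)
Highest rejected unit-bid = €82.
Allocation: A 2, C 2.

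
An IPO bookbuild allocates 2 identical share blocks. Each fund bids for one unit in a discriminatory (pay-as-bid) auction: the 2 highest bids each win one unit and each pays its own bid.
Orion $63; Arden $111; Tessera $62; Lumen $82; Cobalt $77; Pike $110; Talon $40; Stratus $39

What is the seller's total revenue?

Sorting: 111 (Arden), 110 (Pike), 82 (Lumen), 77 (Cobalt), …
Winners (2 units): Arden, Pike.
Total revenue = 111 + 110 = $221.

Total revenue: $221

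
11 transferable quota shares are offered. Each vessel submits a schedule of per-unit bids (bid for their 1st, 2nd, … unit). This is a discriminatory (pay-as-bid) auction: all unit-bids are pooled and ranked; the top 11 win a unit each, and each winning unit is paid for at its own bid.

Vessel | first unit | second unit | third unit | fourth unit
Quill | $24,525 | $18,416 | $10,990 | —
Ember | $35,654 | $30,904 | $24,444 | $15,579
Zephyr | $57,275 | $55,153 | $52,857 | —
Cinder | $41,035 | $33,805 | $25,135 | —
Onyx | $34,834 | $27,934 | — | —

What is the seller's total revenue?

Pooled unit-bids ranked (top 11): 57,275 (Zephyr-1), 55,153 (Zephyr-2), 52,857 (Zephyr-3), 41,035 (Cinder-1), 35,654 (Ember-1), 34,834 (Onyx-1), 33,805 (Cinder-2), 30,904 (Ember-2), 27,934 (Onyx-2), 25,135 (Cinder-3), 24,525 (Quill-1)
Next rejected bid: $24,444 (not a price — pay-as-bid).
Each winning unit pays its own bid.
Revenue = 57,275 + 55,153 + 52,857 + 41,035 + 35,654 + 34,834 + 33,805 + 30,904 + 27,934 + 25,135 + 24,525 = $419,111.

Total revenue: $419,111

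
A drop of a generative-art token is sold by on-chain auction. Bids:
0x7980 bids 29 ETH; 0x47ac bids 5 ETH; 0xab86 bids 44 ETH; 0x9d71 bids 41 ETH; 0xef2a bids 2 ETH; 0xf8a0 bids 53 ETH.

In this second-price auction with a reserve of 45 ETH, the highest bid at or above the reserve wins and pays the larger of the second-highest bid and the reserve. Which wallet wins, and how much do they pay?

Second-price auction with a reserve of 45 ETH: the highest bid at or above the reserve wins and pays the larger of the second-highest bid and the reserve.
Sorting bids: 53 (0xf8a0) > 44 (0xab86) > 41 (0x9d71) > 29 (0x7980) > 5 (0x47ac) > 2 (0xef2a)
Highest eligible bid: 0xf8a0 at 53 ETH.
max(second-highest 44 ETH, reserve 45 ETH) = 45 ETH.

0xf8a0 pays 45 ETH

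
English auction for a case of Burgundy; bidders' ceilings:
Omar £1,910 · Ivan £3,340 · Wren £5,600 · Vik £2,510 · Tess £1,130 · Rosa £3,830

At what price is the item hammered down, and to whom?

Wren wins at £3,830

Limits ranked: 5,600 (Wren) > 3,830 (Rosa) > 3,340 (Ivan) > 2,510 (Vik) > 1,910 (Omar) > 1,130 (Tess)
Once the price passes £3,830, only Wren is left; the hammer falls at Rosa's limit of £3,830.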